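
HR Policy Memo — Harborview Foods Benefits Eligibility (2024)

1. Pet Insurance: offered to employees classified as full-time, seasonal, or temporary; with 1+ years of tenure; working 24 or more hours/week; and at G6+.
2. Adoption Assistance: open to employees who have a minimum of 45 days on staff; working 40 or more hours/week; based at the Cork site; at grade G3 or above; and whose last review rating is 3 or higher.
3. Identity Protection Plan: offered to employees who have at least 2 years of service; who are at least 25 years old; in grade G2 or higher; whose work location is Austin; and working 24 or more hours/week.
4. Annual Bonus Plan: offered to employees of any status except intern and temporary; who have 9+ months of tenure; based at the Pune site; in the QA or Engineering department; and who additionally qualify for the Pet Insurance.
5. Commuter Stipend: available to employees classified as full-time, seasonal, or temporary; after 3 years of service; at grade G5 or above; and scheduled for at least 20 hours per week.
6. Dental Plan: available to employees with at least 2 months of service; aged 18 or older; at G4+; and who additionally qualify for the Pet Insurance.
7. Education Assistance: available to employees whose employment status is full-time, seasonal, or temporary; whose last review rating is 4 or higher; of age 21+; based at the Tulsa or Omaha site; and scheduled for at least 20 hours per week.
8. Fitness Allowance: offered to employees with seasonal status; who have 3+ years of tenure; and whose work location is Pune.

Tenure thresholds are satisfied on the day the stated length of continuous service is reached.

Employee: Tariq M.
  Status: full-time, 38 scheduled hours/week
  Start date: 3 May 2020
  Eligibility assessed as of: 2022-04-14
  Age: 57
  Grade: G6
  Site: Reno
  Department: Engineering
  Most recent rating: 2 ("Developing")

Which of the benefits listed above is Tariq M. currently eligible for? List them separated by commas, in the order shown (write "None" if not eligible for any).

Pet Insurance, Dental Plan

Service from 3 May 2020 to 2022-04-14: 711 days.
Pet Insurance — status full-time ✓; service 711 days ≥ 1 year (≈365 days) ✓; 38 hrs/wk ≥ 24 ✓; grade G6 ≥ G6 ✓ → eligible.
Adoption Assistance — service 711 days ≥ 45 days ✓; 38 hrs/wk < 40 ✗ → not eligible.
Identity Protection Plan — service 711 days < 2 years (≈730 days) ✗ → not eligible.
Annual Bonus Plan — status full-time ✓ (not excluded); service 711 days ≥ 9 months (≈270 days) ✓; site Reno ✗ (not Pune) → not eligible.
Commuter Stipend — status full-time ✓; service 711 days < 3 years (≈1095 days) ✗ → not eligible.
Dental Plan — service 711 days ≥ 2 months (≈60 days) ✓; age 57 ≥ 18 ✓; grade G6 ≥ G4 ✓; eligible for Pet Insurance ✓ → eligible.
Education Assistance — status full-time ✓; rating 2 < 4 ✗ → not eligible.
Fitness Allowance — status full-time ✗ (requires seasonal) → not eligible.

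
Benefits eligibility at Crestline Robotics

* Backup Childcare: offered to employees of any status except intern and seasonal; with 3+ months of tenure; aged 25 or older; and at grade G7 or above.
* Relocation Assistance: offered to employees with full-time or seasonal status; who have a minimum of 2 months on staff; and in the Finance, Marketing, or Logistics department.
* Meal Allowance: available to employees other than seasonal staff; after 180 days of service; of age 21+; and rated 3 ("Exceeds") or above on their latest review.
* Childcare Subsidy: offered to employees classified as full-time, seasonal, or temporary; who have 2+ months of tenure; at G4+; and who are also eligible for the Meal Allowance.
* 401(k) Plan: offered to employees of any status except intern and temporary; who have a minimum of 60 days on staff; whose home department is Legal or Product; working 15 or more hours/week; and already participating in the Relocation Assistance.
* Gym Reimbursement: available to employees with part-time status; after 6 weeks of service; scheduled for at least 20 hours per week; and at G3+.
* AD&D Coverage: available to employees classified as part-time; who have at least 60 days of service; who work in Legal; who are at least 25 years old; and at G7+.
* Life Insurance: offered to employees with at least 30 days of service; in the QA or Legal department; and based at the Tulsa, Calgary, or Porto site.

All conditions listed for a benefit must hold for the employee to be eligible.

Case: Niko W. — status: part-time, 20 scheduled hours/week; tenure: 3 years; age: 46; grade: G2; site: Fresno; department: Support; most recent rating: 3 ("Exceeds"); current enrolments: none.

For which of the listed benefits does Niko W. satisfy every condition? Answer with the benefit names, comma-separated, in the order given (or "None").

Backup Childcare — status part-time ✓ (not excluded); service 3 years ≥ 3 months (≈90 days) ✓; age 46 ≥ 25 ✓; grade G2 < G7 ✗ → not eligible.
Relocation Assistance — status part-time ✗ (requires full-time or seasonal) → not eligible.
Meal Allowance — status part-time ✓ (not excluded); service 3 years ≥ 180 days ✓; age 46 ≥ 21 ✓; rating 3 ≥ 3 ✓ → eligible.
Childcare Subsidy — status part-time ✗ (requires full-time, seasonal, or temporary) → not eligible.
401(k) Plan — status part-time ✓ (not excluded); service 3 years ≥ 60 days ✓; dept Support ✗ → not eligible.
Gym Reimbursement — status part-time ✓; service 3 years ≥ 6 weeks (≈42 days) ✓; 20 hrs/wk ≥ 20 ✓; grade G2 < G3 ✗ → not eligible.
AD&D Coverage — status part-time ✓; service 3 years ≥ 60 days ✓; dept Support ✗ → not eligible.
Life Insurance — service 3 years ≥ 30 days ✓; dept Support ✗ → not eligible.

Meal Allowance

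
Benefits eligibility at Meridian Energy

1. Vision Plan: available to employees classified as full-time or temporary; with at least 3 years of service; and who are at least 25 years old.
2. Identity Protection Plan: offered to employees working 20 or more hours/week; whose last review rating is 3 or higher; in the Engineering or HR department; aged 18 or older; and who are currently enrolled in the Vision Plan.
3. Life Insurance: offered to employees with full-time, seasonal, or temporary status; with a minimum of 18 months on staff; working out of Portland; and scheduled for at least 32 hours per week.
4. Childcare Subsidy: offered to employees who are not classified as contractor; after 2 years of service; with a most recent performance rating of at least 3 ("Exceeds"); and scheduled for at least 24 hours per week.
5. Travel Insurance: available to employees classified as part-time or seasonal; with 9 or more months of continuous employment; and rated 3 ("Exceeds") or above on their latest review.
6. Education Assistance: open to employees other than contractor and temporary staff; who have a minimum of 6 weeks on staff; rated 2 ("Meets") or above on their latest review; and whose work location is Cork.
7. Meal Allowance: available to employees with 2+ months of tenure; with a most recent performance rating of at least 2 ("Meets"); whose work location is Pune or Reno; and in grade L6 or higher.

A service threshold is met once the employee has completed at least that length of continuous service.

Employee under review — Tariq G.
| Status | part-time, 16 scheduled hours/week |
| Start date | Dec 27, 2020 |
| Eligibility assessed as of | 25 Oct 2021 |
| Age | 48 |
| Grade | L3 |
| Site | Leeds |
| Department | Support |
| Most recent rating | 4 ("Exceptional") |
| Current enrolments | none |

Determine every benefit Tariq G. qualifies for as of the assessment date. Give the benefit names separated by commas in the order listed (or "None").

Service from Dec 27, 2020 to 25 Oct 2021: 302 days.
Vision Plan — status part-time ✗ (requires full-time or temporary) → not eligible.
Identity Protection Plan — 16 hrs/wk < 20 ✗ → not eligible.
Life Insurance — status part-time ✗ (requires full-time, seasonal, or temporary) → not eligible.
Childcare Subsidy — status part-time ✓ (not excluded); service 302 days < 2 years (≈730 days) ✗ → not eligible.
Travel Insurance — status part-time ✓; service 302 days ≥ 9 months (≈270 days) ✓; rating 4 ≥ 3 ✓ → eligible.
Education Assistance — status part-time ✓ (not excluded); service 302 days ≥ 6 weeks (≈42 days) ✓; rating 4 ≥ 2 ✓; site Leeds ✗ (not Cork) → not eligible.
Meal Allowance — service 302 days ≥ 2 months (≈60 days) ✓; rating 4 ≥ 2 ✓; site Leeds ✗ (not Pune or Reno) → not eligible.

Travel Insurance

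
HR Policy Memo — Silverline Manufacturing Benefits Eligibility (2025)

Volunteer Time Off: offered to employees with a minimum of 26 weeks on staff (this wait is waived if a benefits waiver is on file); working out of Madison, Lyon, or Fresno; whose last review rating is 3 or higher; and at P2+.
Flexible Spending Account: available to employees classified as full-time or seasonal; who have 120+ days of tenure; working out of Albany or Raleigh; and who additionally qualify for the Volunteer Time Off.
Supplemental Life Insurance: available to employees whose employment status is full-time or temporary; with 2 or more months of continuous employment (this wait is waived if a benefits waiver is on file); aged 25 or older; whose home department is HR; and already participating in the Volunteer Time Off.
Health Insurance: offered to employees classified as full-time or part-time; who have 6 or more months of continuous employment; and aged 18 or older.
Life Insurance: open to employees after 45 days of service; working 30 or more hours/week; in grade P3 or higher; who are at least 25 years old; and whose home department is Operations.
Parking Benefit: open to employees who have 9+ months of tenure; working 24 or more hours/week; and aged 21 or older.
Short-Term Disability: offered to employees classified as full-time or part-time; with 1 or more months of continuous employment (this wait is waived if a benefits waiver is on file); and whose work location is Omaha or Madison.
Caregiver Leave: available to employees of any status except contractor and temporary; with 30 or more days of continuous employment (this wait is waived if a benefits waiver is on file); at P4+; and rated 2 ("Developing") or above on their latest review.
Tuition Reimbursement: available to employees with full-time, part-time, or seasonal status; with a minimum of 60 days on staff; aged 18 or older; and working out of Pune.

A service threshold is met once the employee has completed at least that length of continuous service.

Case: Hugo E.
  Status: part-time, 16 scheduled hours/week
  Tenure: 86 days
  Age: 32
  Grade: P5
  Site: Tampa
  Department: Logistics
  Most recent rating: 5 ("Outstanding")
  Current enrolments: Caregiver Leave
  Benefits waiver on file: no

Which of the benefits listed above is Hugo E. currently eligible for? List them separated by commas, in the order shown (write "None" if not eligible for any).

Caregiver Leave

Volunteer Time Off — no waiver, service 86 days < 26 weeks (≈182 days) ✗ → not eligible.
Flexible Spending Account — status part-time ✗ (requires full-time or seasonal) → not eligible.
Supplemental Life Insurance — status part-time ✗ (requires full-time or temporary) → not eligible.
Health Insurance — status part-time ✓; service 86 days < 6 months (≈180 days) ✗ → not eligible.
Life Insurance — service 86 days ≥ 45 days ✓; 16 hrs/wk < 30 ✗ → not eligible.
Parking Benefit — service 86 days < 9 months (≈270 days) ✗ → not eligible.
Short-Term Disability — status part-time ✓; no waiver, service 86 days ≥ 1 month (≈30 days) ✓; site Tampa ✗ (not Omaha or Madison) → not eligible.
Caregiver Leave — status part-time ✓ (not excluded); no waiver, service 86 days ≥ 30 days ✓; grade P5 ≥ P4 ✓; rating 5 ≥ 2 ✓ → eligible.
Tuition Reimbursement — status part-time ✓; service 86 days ≥ 60 days ✓; age 32 ≥ 18 ✓; site Tampa ✗ (not Pune) → not eligible.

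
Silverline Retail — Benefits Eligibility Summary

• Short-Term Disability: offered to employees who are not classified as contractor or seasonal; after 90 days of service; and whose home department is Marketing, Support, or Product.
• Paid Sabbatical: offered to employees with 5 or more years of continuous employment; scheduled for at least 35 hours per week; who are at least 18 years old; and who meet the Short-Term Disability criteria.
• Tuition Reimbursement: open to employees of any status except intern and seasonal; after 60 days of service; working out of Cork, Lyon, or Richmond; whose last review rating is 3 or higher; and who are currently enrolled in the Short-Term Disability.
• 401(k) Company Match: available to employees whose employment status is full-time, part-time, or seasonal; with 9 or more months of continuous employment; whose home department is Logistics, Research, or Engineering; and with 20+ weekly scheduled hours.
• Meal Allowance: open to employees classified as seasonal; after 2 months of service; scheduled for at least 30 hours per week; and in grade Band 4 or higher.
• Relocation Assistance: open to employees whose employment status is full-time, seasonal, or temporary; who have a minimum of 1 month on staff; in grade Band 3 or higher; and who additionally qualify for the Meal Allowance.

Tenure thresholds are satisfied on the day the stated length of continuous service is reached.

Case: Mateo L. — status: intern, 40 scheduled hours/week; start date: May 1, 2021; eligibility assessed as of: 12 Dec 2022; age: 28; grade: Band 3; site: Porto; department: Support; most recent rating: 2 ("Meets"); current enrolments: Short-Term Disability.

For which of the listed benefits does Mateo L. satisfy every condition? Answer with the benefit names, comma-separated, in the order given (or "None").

Service from May 1, 2021 to 12 Dec 2022: 590 days.
Short-Term Disability — status intern ✓ (not excluded); service 590 days ≥ 90 days ✓; dept Support ✓ → eligible.
Paid Sabbatical — service 590 days < 5 years (≈1825 days) ✗ → not eligible.
Tuition Reimbursement — status intern ✗ (excluded) → not eligible.
401(k) Company Match — status intern ✗ (requires full-time, part-time, or seasonal) → not eligible.
Meal Allowance — status intern ✗ (requires seasonal) → not eligible.
Relocation Assistance — status intern ✗ (requires full-time, seasonal, or temporary) → not eligible.

Short-Term Disability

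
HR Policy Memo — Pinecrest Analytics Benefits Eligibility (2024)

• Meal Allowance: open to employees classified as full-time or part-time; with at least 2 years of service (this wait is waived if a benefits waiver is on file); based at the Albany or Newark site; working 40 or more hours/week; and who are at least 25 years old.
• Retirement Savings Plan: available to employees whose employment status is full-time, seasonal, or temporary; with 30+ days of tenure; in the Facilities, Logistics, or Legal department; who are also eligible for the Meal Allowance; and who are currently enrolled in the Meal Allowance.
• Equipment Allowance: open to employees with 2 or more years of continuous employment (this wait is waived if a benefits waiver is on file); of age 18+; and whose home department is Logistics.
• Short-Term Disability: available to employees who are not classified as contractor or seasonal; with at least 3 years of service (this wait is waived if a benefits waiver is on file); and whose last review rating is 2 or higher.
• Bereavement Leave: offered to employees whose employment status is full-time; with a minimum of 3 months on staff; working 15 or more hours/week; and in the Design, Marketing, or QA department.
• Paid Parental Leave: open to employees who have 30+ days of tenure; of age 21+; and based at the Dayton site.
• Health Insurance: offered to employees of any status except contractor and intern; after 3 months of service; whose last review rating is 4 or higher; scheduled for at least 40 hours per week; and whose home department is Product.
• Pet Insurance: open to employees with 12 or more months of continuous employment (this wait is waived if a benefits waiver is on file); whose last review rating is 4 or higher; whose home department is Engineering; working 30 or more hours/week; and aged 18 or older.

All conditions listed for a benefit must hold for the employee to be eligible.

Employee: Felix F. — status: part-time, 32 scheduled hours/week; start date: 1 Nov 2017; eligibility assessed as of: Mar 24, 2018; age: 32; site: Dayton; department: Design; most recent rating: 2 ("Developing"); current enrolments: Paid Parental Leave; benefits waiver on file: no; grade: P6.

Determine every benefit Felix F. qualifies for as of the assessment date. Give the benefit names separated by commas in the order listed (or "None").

Paid Parental Leave

Service from 1 Nov 2017 to Mar 24, 2018: 143 days.
Meal Allowance — status part-time ✓; no waiver, service 143 days < 2 years (≈730 days) ✗ → not eligible.
Retirement Savings Plan — status part-time ✗ (requires full-time, seasonal, or temporary) → not eligible.
Equipment Allowance — no waiver, service 143 days < 2 years (≈730 days) ✗ → not eligible.
Short-Term Disability — status part-time ✓ (not excluded); no waiver, service 143 days < 3 years (≈1095 days) ✗ → not eligible.
Bereavement Leave — status part-time ✗ (requires full-time) → not eligible.
Paid Parental Leave — service 143 days ≥ 30 days ✓; age 32 ≥ 21 ✓; site Dayton ✓ → eligible.
Health Insurance — status part-time ✓ (not excluded); service 143 days ≥ 3 months (≈90 days) ✓; rating 2 < 4 ✗ → not eligible.
Pet Insurance — no waiver, service 143 days < 12 months (≈360 days) ✗ → not eligible.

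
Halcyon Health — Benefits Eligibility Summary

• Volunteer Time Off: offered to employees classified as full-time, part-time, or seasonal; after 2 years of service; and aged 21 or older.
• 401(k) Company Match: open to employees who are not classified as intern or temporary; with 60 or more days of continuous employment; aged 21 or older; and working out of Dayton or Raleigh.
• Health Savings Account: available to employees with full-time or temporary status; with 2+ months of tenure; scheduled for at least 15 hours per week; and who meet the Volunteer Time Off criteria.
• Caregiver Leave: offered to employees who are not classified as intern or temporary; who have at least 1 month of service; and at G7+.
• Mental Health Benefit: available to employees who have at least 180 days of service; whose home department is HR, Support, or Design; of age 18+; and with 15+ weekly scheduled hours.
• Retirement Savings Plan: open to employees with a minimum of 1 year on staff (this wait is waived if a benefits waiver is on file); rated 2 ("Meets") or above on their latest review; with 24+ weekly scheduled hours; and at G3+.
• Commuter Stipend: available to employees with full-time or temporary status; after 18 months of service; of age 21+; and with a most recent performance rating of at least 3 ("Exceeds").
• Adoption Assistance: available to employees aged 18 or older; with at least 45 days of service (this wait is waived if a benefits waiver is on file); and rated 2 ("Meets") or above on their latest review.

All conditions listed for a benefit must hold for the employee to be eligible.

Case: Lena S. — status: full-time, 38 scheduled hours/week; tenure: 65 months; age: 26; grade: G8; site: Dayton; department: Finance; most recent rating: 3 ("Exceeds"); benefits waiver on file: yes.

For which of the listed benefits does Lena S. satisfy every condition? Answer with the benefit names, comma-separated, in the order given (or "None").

Volunteer Time Off, 401(k) Company Match, Health Savings Account, Caregiver Leave, Retirement Savings Plan, Commuter Stipend, Adoption Assistance

Volunteer Time Off — status full-time ✓; service 65 months ≥ 2 years (≈730 days) ✓; age 26 ≥ 21 ✓ → eligible.
401(k) Company Match — status full-time ✓ (not excluded); service 65 months ≥ 60 days ✓; age 26 ≥ 21 ✓; site Dayton ✓ → eligible.
Health Savings Account — status full-time ✓; service 65 months ≥ 2 months ✓; 38 hrs/wk ≥ 15 ✓; eligible for Volunteer Time Off ✓ → eligible.
Caregiver Leave — status full-time ✓ (not excluded); service 65 months ≥ 1 month ✓; grade G8 ≥ G7 ✓ → eligible.
Mental Health Benefit — service 65 months ≥ 180 days ✓; dept Finance ✗ → not eligible.
Retirement Savings Plan — benefits waiver on file ✓; rating 3 ≥ 2 ✓; 38 hrs/wk ≥ 24 ✓; grade G8 ≥ G3 ✓ → eligible.
Commuter Stipend — status full-time ✓; service 65 months ≥ 18 months ✓; age 26 ≥ 21 ✓; rating 3 ≥ 3 ✓ → eligible.
Adoption Assistance — age 26 ≥ 18 ✓; benefits waiver on file ✓; rating 3 ≥ 2 ✓ → eligible.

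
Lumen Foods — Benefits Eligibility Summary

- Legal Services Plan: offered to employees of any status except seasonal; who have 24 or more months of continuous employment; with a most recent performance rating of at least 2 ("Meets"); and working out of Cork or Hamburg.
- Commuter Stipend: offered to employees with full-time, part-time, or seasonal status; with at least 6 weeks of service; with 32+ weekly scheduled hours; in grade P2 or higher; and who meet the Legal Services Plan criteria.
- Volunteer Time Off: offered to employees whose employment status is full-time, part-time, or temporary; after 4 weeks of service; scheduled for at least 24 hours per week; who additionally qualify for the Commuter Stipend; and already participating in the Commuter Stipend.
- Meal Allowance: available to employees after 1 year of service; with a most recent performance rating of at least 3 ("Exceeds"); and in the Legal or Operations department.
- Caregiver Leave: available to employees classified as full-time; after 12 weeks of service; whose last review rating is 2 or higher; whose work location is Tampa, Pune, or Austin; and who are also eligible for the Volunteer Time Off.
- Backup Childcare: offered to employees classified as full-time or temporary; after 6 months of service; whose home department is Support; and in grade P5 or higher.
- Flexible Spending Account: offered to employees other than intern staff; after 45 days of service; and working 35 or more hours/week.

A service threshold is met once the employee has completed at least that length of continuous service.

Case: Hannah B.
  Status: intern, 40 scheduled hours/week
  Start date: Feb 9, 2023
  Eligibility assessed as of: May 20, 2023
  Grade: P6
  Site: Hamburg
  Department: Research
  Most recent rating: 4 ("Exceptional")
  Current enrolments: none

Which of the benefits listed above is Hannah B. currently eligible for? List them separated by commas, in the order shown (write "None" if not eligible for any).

Service from Feb 9, 2023 to May 20, 2023: 100 days.
Legal Services Plan — status intern ✓ (not excluded); service 100 days < 24 months (≈720 days) ✗ → not eligible.
Commuter Stipend — status intern ✗ (requires full-time, part-time, or seasonal) → not eligible.
Volunteer Time Off — status intern ✗ (requires full-time, part-time, or temporary) → not eligible.
Meal Allowance — service 100 days < 1 year (≈365 days) ✗ → not eligible.
Caregiver Leave — status intern ✗ (requires full-time) → not eligible.
Backup Childcare — status intern ✗ (requires full-time or temporary) → not eligible.
Flexible Spending Account — status intern ✗ (excluded) → not eligible.

None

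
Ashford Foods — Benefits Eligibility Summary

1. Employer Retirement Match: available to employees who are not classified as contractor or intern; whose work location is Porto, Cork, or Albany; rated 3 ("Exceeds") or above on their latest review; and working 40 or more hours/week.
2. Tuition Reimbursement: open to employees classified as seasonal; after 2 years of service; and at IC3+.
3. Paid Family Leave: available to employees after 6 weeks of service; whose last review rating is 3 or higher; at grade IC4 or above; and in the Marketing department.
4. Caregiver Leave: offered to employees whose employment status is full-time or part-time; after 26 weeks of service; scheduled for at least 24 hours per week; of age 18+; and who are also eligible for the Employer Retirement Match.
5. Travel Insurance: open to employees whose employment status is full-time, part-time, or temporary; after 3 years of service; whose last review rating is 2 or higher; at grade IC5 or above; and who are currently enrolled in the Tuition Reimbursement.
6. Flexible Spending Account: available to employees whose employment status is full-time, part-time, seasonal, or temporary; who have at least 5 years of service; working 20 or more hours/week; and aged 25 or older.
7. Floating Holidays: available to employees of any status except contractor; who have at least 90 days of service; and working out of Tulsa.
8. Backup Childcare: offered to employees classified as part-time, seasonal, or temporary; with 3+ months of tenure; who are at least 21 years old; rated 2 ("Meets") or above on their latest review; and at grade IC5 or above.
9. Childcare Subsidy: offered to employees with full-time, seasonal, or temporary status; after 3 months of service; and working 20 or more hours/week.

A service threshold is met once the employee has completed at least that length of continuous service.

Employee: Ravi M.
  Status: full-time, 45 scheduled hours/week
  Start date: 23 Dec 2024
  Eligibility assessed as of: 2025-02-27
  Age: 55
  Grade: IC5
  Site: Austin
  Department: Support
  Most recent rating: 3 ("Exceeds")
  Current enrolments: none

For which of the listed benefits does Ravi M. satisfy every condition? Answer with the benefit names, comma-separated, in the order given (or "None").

None

Service from 23 Dec 2024 to 2025-02-27: 66 days.
Employer Retirement Match — status full-time ✓ (not excluded); site Austin ✗ (not Porto, Cork, or Albany) → not eligible.
Tuition Reimbursement — status full-time ✗ (requires seasonal) → not eligible.
Paid Family Leave — service 66 days ≥ 6 weeks (≈42 days) ✓; rating 3 ≥ 3 ✓; grade IC5 ≥ IC4 ✓; dept Support ✗ → not eligible.
Caregiver Leave — status full-time ✓; service 66 days < 26 weeks (≈182 days) ✗ → not eligible.
Travel Insurance — status full-time ✓; service 66 days < 3 years (≈1095 days) ✗ → not eligible.
Flexible Spending Account — status full-time ✓; service 66 days < 5 years (≈1825 days) ✗ → not eligible.
Floating Holidays — status full-time ✓ (not excluded); service 66 days < 90 days ✗ → not eligible.
Backup Childcare — status full-time ✗ (requires part-time, seasonal, or temporary) → not eligible.
Childcare Subsidy — status full-time ✓; service 66 days < 3 months (≈90 days) ✗ → not eligible.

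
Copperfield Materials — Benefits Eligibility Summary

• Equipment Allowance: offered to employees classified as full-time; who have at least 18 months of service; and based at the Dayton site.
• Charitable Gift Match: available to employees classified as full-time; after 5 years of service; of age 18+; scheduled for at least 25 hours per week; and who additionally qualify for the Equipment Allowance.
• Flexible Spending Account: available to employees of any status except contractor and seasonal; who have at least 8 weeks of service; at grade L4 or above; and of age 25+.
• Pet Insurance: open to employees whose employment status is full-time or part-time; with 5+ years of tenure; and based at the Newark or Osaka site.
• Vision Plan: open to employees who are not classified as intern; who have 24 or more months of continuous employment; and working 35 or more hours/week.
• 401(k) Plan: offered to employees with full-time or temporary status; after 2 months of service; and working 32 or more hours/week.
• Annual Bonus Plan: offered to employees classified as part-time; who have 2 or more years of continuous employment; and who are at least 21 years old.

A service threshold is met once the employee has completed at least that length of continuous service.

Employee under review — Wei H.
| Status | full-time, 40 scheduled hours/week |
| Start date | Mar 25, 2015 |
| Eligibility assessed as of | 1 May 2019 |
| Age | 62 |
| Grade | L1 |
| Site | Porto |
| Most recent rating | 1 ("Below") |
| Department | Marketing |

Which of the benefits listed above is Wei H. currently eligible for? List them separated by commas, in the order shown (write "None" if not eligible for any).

Vision Plan, 401(k) Plan

Service from Mar 25, 2015 to 1 May 2019: 1498 days.
Equipment Allowance — status full-time ✓; service 1498 days ≥ 18 months (≈540 days) ✓; site Porto ✗ (not Dayton) → not eligible.
Charitable Gift Match — status full-time ✓; service 1498 days < 5 years (≈1825 days) ✗ → not eligible.
Flexible Spending Account — status full-time ✓ (not excluded); service 1498 days ≥ 8 weeks (≈56 days) ✓; grade L1 < L4 ✗ → not eligible.
Pet Insurance — status full-time ✓; service 1498 days < 5 years (≈1825 days) ✗ → not eligible.
Vision Plan — status full-time ✓ (not excluded); service 1498 days ≥ 24 months (≈720 days) ✓; 40 hrs/wk ≥ 35 ✓ → eligible.
401(k) Plan — status full-time ✓; service 1498 days ≥ 2 months (≈60 days) ✓; 40 hrs/wk ≥ 32 ✓ → eligible.
Annual Bonus Plan — status full-time ✗ (requires part-time) → not eligible.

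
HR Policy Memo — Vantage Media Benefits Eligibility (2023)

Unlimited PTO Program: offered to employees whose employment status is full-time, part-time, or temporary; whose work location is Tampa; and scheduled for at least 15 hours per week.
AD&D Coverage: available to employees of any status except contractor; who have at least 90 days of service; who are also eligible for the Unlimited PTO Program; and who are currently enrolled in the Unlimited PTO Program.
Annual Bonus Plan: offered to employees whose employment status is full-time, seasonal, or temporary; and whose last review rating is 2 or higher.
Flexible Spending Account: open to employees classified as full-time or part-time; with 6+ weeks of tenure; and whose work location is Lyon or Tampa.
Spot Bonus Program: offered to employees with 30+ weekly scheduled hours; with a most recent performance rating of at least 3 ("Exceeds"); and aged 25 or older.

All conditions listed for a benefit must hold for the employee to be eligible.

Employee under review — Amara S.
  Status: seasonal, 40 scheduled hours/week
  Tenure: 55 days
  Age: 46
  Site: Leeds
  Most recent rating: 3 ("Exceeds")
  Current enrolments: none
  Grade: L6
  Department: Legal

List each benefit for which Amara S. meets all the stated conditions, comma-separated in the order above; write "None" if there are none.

Annual Bonus Plan, Spot Bonus Program

Unlimited PTO Program — status seasonal ✗ (requires full-time, part-time, or temporary) → not eligible.
AD&D Coverage — status seasonal ✓ (not excluded); service 55 days < 90 days ✗ → not eligible.
Annual Bonus Plan — status seasonal ✓; rating 3 ≥ 2 ✓ → eligible.
Flexible Spending Account — status seasonal ✗ (requires full-time or part-time) → not eligible.
Spot Bonus Program — 40 hrs/wk ≥ 30 ✓; rating 3 ≥ 3 ✓; age 46 ≥ 25 ✓ → eligible.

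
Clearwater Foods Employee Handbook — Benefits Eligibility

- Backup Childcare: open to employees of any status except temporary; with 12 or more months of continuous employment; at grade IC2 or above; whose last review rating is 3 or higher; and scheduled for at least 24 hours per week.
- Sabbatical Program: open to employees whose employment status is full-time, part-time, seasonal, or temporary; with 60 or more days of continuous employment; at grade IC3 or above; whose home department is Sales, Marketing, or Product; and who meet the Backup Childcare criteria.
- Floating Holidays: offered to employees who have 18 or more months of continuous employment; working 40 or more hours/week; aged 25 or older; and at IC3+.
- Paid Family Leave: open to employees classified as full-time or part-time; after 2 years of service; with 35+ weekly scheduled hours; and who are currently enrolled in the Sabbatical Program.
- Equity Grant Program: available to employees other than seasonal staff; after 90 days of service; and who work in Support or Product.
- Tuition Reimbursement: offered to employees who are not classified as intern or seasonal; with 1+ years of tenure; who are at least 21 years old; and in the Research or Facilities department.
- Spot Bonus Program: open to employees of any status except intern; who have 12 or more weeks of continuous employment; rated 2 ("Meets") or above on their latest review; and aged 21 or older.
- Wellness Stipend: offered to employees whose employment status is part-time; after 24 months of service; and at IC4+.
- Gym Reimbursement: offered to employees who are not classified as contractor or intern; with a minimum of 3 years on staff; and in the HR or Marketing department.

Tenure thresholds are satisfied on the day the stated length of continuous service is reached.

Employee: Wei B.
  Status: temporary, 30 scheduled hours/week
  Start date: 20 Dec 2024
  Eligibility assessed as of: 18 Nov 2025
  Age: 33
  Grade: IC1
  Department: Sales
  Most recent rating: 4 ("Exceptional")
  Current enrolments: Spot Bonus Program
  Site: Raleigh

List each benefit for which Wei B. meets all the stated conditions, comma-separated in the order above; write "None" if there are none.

Service from 20 Dec 2024 to 18 Nov 2025: 333 days.
Backup Childcare — status temporary ✗ (excluded) → not eligible.
Sabbatical Program — status temporary ✓; service 333 days ≥ 60 days ✓; grade IC1 < IC3 ✗ → not eligible.
Floating Holidays — service 333 days < 18 months (≈540 days) ✗ → not eligible.
Paid Family Leave — status temporary ✗ (requires full-time or part-time) → not eligible.
Equity Grant Program — status temporary ✓ (not excluded); service 333 days ≥ 90 days ✓; dept Sales ✗ → not eligible.
Tuition Reimbursement — status temporary ✓ (not excluded); service 333 days < 1 year (≈365 days) ✗ → not eligible.
Spot Bonus Program — status temporary ✓ (not excluded); service 333 days ≥ 12 weeks (≈84 days) ✓; rating 4 ≥ 2 ✓; age 33 ≥ 21 ✓ → eligible.
Wellness Stipend — status temporary ✗ (requires part-time) → not eligible.
Gym Reimbursement — status temporary ✓ (not excluded); service 333 days < 3 years (≈1095 days) ✗ → not eligible.

Spot Bonus Program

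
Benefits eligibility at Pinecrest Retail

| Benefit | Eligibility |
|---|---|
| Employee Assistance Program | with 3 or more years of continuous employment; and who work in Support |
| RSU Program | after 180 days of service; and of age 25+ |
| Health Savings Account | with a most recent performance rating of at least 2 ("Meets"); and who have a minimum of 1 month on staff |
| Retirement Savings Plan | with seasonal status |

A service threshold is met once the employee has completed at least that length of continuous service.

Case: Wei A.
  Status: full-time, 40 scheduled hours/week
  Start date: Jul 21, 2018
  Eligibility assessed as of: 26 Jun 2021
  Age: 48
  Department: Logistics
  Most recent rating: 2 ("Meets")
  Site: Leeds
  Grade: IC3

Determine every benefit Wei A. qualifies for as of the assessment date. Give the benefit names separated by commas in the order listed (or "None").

RSU Program, Health Savings Account

Service from Jul 21, 2018 to 26 Jun 2021: 1071 days.
Employee Assistance Program — service 1071 days < 3 years (≈1095 days) ✗ → not eligible.
RSU Program — service 1071 days ≥ 180 days ✓; age 48 ≥ 25 ✓ → eligible.
Health Savings Account — rating 2 ≥ 2 ✓; service 1071 days ≥ 1 month (≈30 days) ✓ → eligible.
Retirement Savings Plan — status full-time ✗ (requires seasonal) → not eligible.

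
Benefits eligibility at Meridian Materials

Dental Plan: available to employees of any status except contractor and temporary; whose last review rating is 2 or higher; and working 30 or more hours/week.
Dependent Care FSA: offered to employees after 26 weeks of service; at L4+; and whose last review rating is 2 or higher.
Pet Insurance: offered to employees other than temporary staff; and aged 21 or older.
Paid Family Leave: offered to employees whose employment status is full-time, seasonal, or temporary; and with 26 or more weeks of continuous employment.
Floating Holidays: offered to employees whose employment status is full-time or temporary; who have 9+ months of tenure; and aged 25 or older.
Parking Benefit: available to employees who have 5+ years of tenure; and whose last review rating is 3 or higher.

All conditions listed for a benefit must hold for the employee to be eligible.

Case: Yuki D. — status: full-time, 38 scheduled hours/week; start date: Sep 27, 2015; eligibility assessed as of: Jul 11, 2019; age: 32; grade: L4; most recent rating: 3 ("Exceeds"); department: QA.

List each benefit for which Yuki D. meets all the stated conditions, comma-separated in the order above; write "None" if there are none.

Dental Plan, Dependent Care FSA, Pet Insurance, Paid Family Leave, Floating Holidays

Service from Sep 27, 2015 to Jul 11, 2019: 1383 days.
Dental Plan — status full-time ✓ (not excluded); rating 3 ≥ 2 ✓; 38 hrs/wk ≥ 30 ✓ → eligible.
Dependent Care FSA — service 1383 days ≥ 26 weeks (≈182 days) ✓; grade L4 ≥ L4 ✓; rating 3 ≥ 2 ✓ → eligible.
Pet Insurance — status full-time ✓ (not excluded); age 32 ≥ 21 ✓ → eligible.
Paid Family Leave — status full-time ✓; service 1383 days ≥ 26 weeks (≈182 days) ✓ → eligible.
Floating Holidays — status full-time ✓; service 1383 days ≥ 9 months (≈270 days) ✓; age 32 ≥ 25 ✓ → eligible.
Parking Benefit — service 1383 days < 5 years (≈1825 days) ✗ → not eligible.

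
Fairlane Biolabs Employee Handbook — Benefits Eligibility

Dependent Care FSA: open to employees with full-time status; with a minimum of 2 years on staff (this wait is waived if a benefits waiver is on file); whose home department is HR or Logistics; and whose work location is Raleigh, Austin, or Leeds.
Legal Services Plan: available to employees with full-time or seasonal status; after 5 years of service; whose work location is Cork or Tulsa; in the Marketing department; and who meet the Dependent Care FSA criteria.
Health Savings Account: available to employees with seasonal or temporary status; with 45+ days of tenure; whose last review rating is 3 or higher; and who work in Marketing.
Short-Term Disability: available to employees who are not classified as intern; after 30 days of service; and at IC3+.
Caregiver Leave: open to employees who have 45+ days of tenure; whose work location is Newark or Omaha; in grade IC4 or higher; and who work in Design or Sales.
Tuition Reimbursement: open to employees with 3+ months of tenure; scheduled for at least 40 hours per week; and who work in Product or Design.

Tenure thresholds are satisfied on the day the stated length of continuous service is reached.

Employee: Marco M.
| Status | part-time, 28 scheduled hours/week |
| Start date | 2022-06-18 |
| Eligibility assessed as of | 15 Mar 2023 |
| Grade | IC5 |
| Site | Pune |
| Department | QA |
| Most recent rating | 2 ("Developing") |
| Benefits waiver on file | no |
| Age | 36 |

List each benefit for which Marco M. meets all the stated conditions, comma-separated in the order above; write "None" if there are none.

Service from 2022-06-18 to 15 Mar 2023: 270 days.
Dependent Care FSA — status part-time ✗ (requires full-time) → not eligible.
Legal Services Plan — status part-time ✗ (requires full-time or seasonal) → not eligible.
Health Savings Account — status part-time ✗ (requires seasonal or temporary) → not eligible.
Short-Term Disability — status part-time ✓ (not excluded); service 270 days ≥ 30 days ✓; grade IC5 ≥ IC3 ✓ → eligible.
Caregiver Leave — service 270 days ≥ 45 days ✓; site Pune ✗ (not Newark or Omaha) → not eligible.
Tuition Reimbursement — service 270 days ≥ 3 months (≈90 days) ✓; 28 hrs/wk < 40 ✗ → not eligible.

Short-Term Disability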